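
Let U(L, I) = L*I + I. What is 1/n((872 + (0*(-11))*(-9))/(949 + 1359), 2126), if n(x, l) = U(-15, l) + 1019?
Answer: -1/28745 ≈ -3.4789e-5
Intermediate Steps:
U(L, I) = I + I*L (U(L, I) = I*L + I = I + I*L)
n(x, l) = 1019 - 14*l (n(x, l) = l*(1 - 15) + 1019 = l*(-14) + 1019 = -14*l + 1019 = 1019 - 14*l)
1/n((872 + (0*(-11))*(-9))/(949 + 1359), 2126) = 1/(1019 - 14*2126) = 1/(1019 - 29764) = 1/(-28745) = -1/28745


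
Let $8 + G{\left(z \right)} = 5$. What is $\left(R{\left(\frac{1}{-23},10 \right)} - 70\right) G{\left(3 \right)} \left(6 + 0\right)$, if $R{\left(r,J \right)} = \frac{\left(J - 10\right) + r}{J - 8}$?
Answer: $\frac{28989}{23} \approx 1260.4$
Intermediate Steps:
$G{\left(z \right)} = -3$ ($G{\left(z \right)} = -8 + 5 = -3$)
$R{\left(r,J \right)} = \frac{-10 + J + r}{-8 + J}$ ($R{\left(r,J \right)} = \frac{\left(-10 + J\right) + r}{-8 + J} = \frac{-10 + J + r}{-8 + J}$)
$\left(R{\left(\frac{1}{-23},10 \right)} - 70\right) G{\left(3 \right)} \left(6 + 0\right) = \left(\frac{-10 + 10 + \frac{1}{-23}}{-8 + 10} - 70\right) \left(- 3 \left(6 + 0\right)\right) = \left(\frac{-10 + 10 - \frac{1}{23}}{2} - 70\right) \left(\left(-3\right) 6\right) = \left(\frac{1}{2} \left(- \frac{1}{23}\right) - 70\right) \left(-18\right) = \left(- \frac{1}{46} - 70\right) \left(-18\right) = \left(- \frac{3221}{46}\right) \left(-18\right) = \frac{28989}{23}$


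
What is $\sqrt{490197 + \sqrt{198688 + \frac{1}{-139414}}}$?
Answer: $\frac{\sqrt{9527598007929012 + 139414 \sqrt{3861752301485034}}}{139414} \approx 700.46$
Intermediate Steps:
$\sqrt{490197 + \sqrt{198688 + \frac{1}{-139414}}} = \sqrt{490197 + \sqrt{198688 - \frac{1}{139414}}} = \sqrt{490197 + \sqrt{\frac{27699888831}{139414}}} = \sqrt{490197 + \frac{\sqrt{3861752301485034}}{139414}}$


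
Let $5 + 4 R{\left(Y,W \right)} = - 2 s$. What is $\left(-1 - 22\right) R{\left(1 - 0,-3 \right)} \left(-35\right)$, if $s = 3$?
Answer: $- \frac{8855}{4} \approx -2213.8$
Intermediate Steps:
$R{\left(Y,W \right)} = - \frac{11}{4}$ ($R{\left(Y,W \right)} = - \frac{5}{4} + \frac{\left(-2\right) 3}{4} = - \frac{5}{4} + \frac{1}{4} \left(-6\right) = - \frac{5}{4} - \frac{3}{2} = - \frac{11}{4}$)
$\left(-1 - 22\right) R{\left(1 - 0,-3 \right)} \left(-35\right) = \left(-1 - 22\right) \left(- \frac{11}{4}\right) \left(-35\right) = \left(-23\right) \left(- \frac{11}{4}\right) \left(-35\right) = \frac{253}{4} \left(-35\right) = - \frac{8855}{4}$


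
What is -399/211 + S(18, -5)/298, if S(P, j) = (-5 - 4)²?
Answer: -101811/62878 ≈ -1.6192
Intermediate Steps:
S(P, j) = 81 (S(P, j) = (-9)² = 81)
-399/211 + S(18, -5)/298 = -399/211 + 81/298 = -101811/62878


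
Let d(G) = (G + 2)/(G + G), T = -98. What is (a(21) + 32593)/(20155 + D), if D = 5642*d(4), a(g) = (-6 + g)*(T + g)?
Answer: 62876/48773 ≈ 1.2892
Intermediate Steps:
d(G) = (2 + G)/(2*G) (d(G) = (2 + G)/((2*G)) = (2 + G)*(1/(2*G)) = (2 + G)/(2*G))
a(g) = (-98 + g)*(-6 + g) (a(g) = (-6 + g)*(-98 + g) = (-98 + g)*(-6 + g))
D = 8463/2 (D = 5642*((½)*(2 + 4)/4) = 5642*((½)*(¼)*6) = 5642*(¾) = 8463/2 ≈ 4231.5)
(a(21) + 32593)/(20155 + D) = ((588 + 21² - 104*21) + 32593)/(20155 + 8463/2) = ((588 + 441 - 2184) + 32593)/(48773/2) = (-1155 + 32593)*(2/48773) = 31438*(2/48773) = 62876/48773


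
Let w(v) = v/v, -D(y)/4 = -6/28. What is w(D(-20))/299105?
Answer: 1/299105 ≈ 3.3433e-6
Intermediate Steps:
D(y) = 6/7 (D(y) = -(-24)/28 = -4*(-3/14) = 6/7)
w(v) = 1
w(D(-20))/299105 = 1/299105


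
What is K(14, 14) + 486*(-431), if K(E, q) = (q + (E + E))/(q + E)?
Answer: -418929/2 ≈ -2.0946e+5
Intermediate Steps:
K(E, q) = (q + 2*E)/(E + q)
K(14, 14) + 486*(-431) = (14 + 2*14)/(14 + 14) + 486*(-431) = (14 + 28)/28 - 209466 = (1/28)*42 - 209466 = 3/2 - 209466 = -418929/2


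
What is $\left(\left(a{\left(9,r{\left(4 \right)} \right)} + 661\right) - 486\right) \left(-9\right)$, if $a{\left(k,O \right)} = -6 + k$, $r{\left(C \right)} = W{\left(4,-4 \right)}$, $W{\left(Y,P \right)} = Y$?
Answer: $-1602$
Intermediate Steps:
$r{\left(C \right)} = 4$
$\left(\left(a{\left(9,r{\left(4 \right)} \right)} + 661\right) - 486\right) \left(-9\right) = \left(\left(\left(-6 + 9\right) + 661\right) - 486\right) \left(-9\right) = \left(\left(3 + 661\right) - 486\right) \left(-9\right) = \left(664 - 486\right) \left(-9\right) = 178 \left(-9\right) = -1602$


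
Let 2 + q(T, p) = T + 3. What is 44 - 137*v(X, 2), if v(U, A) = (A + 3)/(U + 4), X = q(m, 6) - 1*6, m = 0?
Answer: 729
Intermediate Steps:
q(T, p) = 1 + T (q(T, p) = -2 + (T + 3) = -2 + (3 + T) = 1 + T)
X = -5 (X = (1 + 0) - 1*6 = 1 - 6 = -5)
v(U, A) = (3 + A)/(4 + U)
44 - 137*v(X, 2) = 44 - 137*(3 + 2)/(4 - 5) = 44 - 137*5/(-1) = 44 - (-137)*5 = 44 - 137*(-5) = 44 + 685 = 729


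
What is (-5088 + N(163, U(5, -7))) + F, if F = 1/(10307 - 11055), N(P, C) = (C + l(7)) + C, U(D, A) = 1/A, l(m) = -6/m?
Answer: -26646759/5236 ≈ -5089.1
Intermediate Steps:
N(P, C) = -6/7 + 2*C (N(P, C) = (C - 6/7) + C = (-6/7 + C) + C = -6/7 + 2*C)
F = -1/748 (F = 1/(-748) = -1/748 ≈ -0.0013369)
(-5088 + N(163, U(5, -7))) + F = (-5088 + (-6/7 + 2/(-7))) - 1/748 = (-5088 + (-6/7 + 2*(-⅐))) - 1/748 = (-5088 + (-6/7 - 2/7)) - 1/748 = (-5088 - 8/7) - 1/748 = -35624/7 - 1/748 = -26646759/5236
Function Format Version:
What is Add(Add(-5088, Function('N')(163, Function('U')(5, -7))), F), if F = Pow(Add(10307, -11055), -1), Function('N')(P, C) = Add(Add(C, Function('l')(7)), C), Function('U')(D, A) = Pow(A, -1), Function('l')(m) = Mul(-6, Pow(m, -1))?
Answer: Rational(-26646759, 5236) ≈ -5089.1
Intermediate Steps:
Function('N')(P, C) = Add(Rational(-6, 7), Mul(2, C)) (Function('N')(P, C) = Add(Add(C, Mul(-6, Pow(7, -1))), C) = Add(Add(C, Mul(-6, Rational(1, 7))), C) = Add(Add(C, Rational(-6, 7)), C) = Add(Add(Rational(-6, 7), C), C) = Add(Rational(-6, 7), Mul(2, C)))
F = Rational(-1, 748) (F = Pow(-748, -1) = Rational(-1, 748) ≈ -0.0013369)
Add(Add(-5088, Function('N')(163, Function('U')(5, -7))), F) = Add(Add(-5088, Add(Rational(-6, 7), Mul(2, Pow(-7, -1)))), Rational(-1, 748)) = Add(Add(-5088, Add(Rational(-6, 7), Mul(2, Rational(-1, 7)))), Rational(-1, 748)) = Add(Add(-5088, Add(Rational(-6, 7), Rational(-2, 7))), Rational(-1, 748)) = Add(Add(-5088, Rational(-8, 7)), Rational(-1, 748)) = Add(Rational(-35624, 7), Rational(-1, 748)) = Rational(-26646759, 5236)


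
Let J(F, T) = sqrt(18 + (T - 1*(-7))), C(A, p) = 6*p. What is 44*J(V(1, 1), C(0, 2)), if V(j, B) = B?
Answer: 44*sqrt(37) ≈ 267.64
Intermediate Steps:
J(F, T) = sqrt(25 + T) (J(F, T) = sqrt(18 + (T + 7)) = sqrt(18 + (7 + T)) = sqrt(25 + T))
44*J(V(1, 1), C(0, 2)) = 44*sqrt(25 + 6*2) = 44*sqrt(25 + 12) = 44*sqrt(37)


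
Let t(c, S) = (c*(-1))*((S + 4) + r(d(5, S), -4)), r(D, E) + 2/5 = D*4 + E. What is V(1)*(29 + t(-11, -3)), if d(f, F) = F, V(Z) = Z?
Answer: -702/5 ≈ -140.40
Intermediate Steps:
r(D, E) = -⅖ + E + 4*D (r(D, E) = -⅖ + (D*4 + E) = -⅖ + (4*D + E) = -⅖ + (E + 4*D) = -⅖ + E + 4*D)
t(c, S) = -c*(-⅖ + 5*S) (t(c, S) = (c*(-1))*((S + 4) + (-⅖ - 4 + 4*S)) = (-c)*((4 + S) + (-22/5 + 4*S)) = (-c)*(-⅖ + 5*S) = -c*(-⅖ + 5*S))
V(1)*(29 + t(-11, -3)) = 1*(29 + (⅕)*(-11)*(2 - 25*(-3))) = 1*(29 + (⅕)*(-11)*(2 + 75)) = 1*(29 + (⅕)*(-11)*77) = 1*(29 - 847/5) = 1*(-702/5) = -702/5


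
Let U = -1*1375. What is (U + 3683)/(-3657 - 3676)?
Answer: -2308/7333 ≈ -0.31474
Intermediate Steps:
U = -1375
(U + 3683)/(-3657 - 3676) = (-1375 + 3683)/(-3657 - 3676) = 2308/(-7333) = 2308*(-1/7333) = -2308/7333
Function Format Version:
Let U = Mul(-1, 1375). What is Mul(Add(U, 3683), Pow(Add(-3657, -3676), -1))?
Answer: Rational(-2308, 7333) ≈ -0.31474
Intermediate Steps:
U = -1375
Mul(Add(U, 3683), Pow(Add(-3657, -3676), -1)) = Mul(Add(-1375, 3683), Pow(Add(-3657, -3676), -1)) = Mul(2308, Pow(-7333, -1)) = Mul(2308, Rational(-1, 7333)) = Rational(-2308, 7333)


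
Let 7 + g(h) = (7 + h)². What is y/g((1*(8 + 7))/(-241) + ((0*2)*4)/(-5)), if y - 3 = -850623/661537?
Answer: 21954385676/526807713043 ≈ 0.041674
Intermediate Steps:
y = 1133988/661537 (y = 3 - 850623/661537 = 1133988/661537 ≈ 1.7142)
g(h) = -7 + (7 + h)²
y/g((1*(8 + 7))/(-241) + ((0*2)*4)/(-5)) = 1133988/(661537*(-7 + (7 + ((1*(8 + 7))/(-241) + ((0*2)*4)/(-5)))²)) = 1133988/(661537*(-7 + (7 + ((1*15)*(-1/241) + (0*4)*(-⅕)))²)) = 1133988/(661537*(-7 + (7 + (15*(-1/241) + 0*(-⅕)))²)) = 1133988/(661537*(-7 + (7 + (-15/241 + 0))²)) = 1133988/(661537*(-7 + (7 - 15/241)²)) = 1133988/(661537*(-7 + (1672/241)²)) = 1133988/(661537*(-7 + 2795584/58081)) = 1133988/(661537*(2389017/58081)) = (1133988/661537)*(58081/2389017) = 21954385676/526807713043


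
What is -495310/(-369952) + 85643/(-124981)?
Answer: 15110269987/23118485456 ≈ 0.65360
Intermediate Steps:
-495310/(-369952) + 85643/(-124981) = -495310*(-1/369952) + 85643*(-1/124981) = 247655/184976 - 85643/124981 = 15110269987/23118485456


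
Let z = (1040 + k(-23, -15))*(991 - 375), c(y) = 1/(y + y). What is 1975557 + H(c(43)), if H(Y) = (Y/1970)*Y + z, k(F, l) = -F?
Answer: 38324733693801/14570120 ≈ 2.6304e+6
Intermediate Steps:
c(y) = 1/(2*y)
z = 654808 (z = (1040 - 1*(-23))*(991 - 375) = (1040 + 23)*616 = 1063*616 = 654808)
H(Y) = 654808 + Y**2/1970 (H(Y) = (Y/1970)*Y + 654808 = Y**2/1970 + 654808 = 654808 + Y**2/1970)
1975557 + H(c(43)) = 1975557 + (654808 + ((1/2)/43)**2/1970) = 1975557 + (654808 + ((1/2)*(1/43))**2/1970) = 1975557 + (654808 + (1/86)**2/1970) = 1975557 + (654808 + (1/1970)*(1/7396)) = 1975557 + (654808 + 1/14570120) = 1975557 + 9540631136961/14570120 = 38324733693801/14570120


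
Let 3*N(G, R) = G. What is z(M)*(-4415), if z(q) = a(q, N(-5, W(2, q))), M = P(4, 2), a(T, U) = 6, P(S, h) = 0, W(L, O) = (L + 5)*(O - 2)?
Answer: -26490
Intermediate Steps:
W(L, O) = (-2 + O)*(5 + L) (W(L, O) = (5 + L)*(-2 + O) = (-2 + O)*(5 + L))
N(G, R) = G/3
M = 0
z(q) = 6
z(M)*(-4415) = 6*(-4415) = -26490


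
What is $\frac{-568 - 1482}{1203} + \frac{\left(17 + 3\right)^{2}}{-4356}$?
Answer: $- \frac{784250}{436689} \approx -1.7959$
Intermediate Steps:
$\frac{-568 - 1482}{1203} + \frac{\left(17 + 3\right)^{2}}{-4356} = \left(-2050\right) \frac{1}{1203} + 20^{2} \left(- \frac{1}{4356}\right) = - \frac{2050}{1203} + 400 \left(- \frac{1}{4356}\right) = - \frac{2050}{1203} - \frac{100}{1089} = - \frac{784250}{436689}$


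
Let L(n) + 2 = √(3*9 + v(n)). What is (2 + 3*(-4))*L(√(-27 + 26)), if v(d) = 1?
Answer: 20 - 20*√7 ≈ -32.915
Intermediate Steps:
L(n) = -2 + 2*√7 (L(n) = -2 + √(3*9 + 1) = -2 + √(27 + 1) = -2 + √28 = -2 + 2*√7)
(2 + 3*(-4))*L(√(-27 + 26)) = (2 + 3*(-4))*(-2 + 2*√7) = (2 - 12)*(-2 + 2*√7) = -10*(-2 + 2*√7) = 20 - 20*√7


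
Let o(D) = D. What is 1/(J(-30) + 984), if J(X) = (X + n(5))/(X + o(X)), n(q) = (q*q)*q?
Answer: 12/11789 ≈ 0.0010179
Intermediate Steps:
n(q) = q**3 (n(q) = q**2*q = q**3)
J(X) = (125 + X)/(2*X) (J(X) = (X + 5**3)/(X + X) = (X + 125)/((2*X)) = (125 + X)*(1/(2*X)) = (125 + X)/(2*X))
1/(J(-30) + 984) = 1/((1/2)*(125 - 30)/(-30) + 984) = 1/((1/2)*(-1/30)*95 + 984) = 1/(-19/12 + 984) = 1/(11789/12) = 12/11789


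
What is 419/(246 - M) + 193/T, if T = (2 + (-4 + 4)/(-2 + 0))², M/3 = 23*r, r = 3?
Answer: 9203/156 ≈ 58.994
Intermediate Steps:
M = 207 (M = 3*(23*3) = 3*69 = 207)
T = 4 (T = (2 + 0/(-2))² = (2 + 0*(-½))² = (2 + 0)² = 2² = 4)
419/(246 - M) + 193/T = 419/(246 - 1*207) + 193/4 = 419/(246 - 207) + 193*(¼) = 419/39 + 193/4 = 9203/156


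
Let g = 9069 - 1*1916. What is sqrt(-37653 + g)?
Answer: 10*I*sqrt(305) ≈ 174.64*I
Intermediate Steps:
g = 7153 (g = 9069 - 1916 = 7153)
sqrt(-37653 + g) = sqrt(-37653 + 7153) = sqrt(-30500) = 10*I*sqrt(305)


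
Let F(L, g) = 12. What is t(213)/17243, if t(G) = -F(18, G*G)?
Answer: -12/17243 ≈ -0.00069593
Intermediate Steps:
t(G) = -12 (t(G) = -1*12 = -12)
t(213)/17243 = -12/17243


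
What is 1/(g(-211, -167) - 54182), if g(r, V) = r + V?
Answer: -1/54560 ≈ -1.8328e-5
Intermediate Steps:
g(r, V) = V + r
1/(g(-211, -167) - 54182) = 1/((-167 - 211) - 54182) = 1/(-378 - 54182) = 1/(-54560) = -1/54560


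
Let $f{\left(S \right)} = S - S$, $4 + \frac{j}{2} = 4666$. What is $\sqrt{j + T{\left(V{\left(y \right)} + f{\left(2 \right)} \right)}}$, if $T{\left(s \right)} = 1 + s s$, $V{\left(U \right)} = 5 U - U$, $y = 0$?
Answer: $5 \sqrt{373} \approx 96.566$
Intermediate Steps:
$j = 9324$ ($j = -8 + 2 \cdot 4666 = -8 + 9332 = 9324$)
$V{\left(U \right)} = 4 U$
$f{\left(S \right)} = 0$
$T{\left(s \right)} = 1 + s^{2}$
$\sqrt{j + T{\left(V{\left(y \right)} + f{\left(2 \right)} \right)}} = \sqrt{9324 + \left(1 + \left(4 \cdot 0 + 0\right)^{2}\right)} = \sqrt{9324 + \left(1 + \left(0 + 0\right)^{2}\right)} = \sqrt{9324 + \left(1 + 0^{2}\right)} = \sqrt{9324 + \left(1 + 0\right)} = \sqrt{9324 + 1} = \sqrt{9325} = 5 \sqrt{373}$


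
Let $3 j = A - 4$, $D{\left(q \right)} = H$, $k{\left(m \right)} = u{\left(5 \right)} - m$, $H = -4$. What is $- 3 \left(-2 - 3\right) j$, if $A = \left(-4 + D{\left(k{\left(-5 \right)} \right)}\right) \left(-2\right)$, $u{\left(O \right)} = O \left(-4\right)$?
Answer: $60$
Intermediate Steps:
$u{\left(O \right)} = - 4 O$
$k{\left(m \right)} = -20 - m$ ($k{\left(m \right)} = \left(-4\right) 5 - m = -20 - m$)
$D{\left(q \right)} = -4$
$A = 16$ ($A = \left(-4 - 4\right) \left(-2\right) = \left(-8\right) \left(-2\right) = 16$)
$j = 4$ ($j = \frac{16 - 4}{3} = \frac{1}{3} \cdot 12 = 4$)
$- 3 \left(-2 - 3\right) j = - 3 \left(-2 - 3\right) 4 = \left(-3\right) \left(-5\right) 4 = 15 \cdot 4 = 60$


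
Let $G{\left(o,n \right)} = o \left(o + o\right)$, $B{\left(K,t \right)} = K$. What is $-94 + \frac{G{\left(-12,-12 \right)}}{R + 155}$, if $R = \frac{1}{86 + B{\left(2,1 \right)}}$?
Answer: $- \frac{418970}{4547} \approx -92.142$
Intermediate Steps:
$G{\left(o,n \right)} = 2 o^{2}$ ($G{\left(o,n \right)} = o 2 o = 2 o^{2}$)
$R = \frac{1}{88}$ ($R = \frac{1}{86 + 2} = \frac{1}{88} \approx 0.011364$)
$-94 + \frac{G{\left(-12,-12 \right)}}{R + 155} = -94 + \frac{2 \left(-12\right)^{2}}{\frac{1}{88} + 155} = -94 + \frac{2 \cdot 144}{\frac{13641}{88}} = -94 + 288 \cdot \frac{88}{13641} = -94 + \frac{8448}{4547} = - \frac{418970}{4547}$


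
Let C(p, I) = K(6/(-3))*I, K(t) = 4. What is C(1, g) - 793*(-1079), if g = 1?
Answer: 855651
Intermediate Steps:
C(p, I) = 4*I
C(1, g) - 793*(-1079) = 4*1 - 793*(-1079) = 4 + 855647 = 855651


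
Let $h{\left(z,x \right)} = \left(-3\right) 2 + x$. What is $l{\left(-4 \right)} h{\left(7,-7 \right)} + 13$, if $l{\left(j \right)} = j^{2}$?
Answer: $-195$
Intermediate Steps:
$h{\left(z,x \right)} = -6 + x$
$l{\left(-4 \right)} h{\left(7,-7 \right)} + 13 = \left(-4\right)^{2} \left(-6 - 7\right) + 13 = 16 \left(-13\right) + 13 = -208 + 13 = -195$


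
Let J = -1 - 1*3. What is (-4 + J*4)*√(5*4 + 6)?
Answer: -20*√26 ≈ -101.98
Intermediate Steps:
J = -4 (J = -1 - 3 = -4)
(-4 + J*4)*√(5*4 + 6) = (-4 - 4*4)*√(5*4 + 6) = (-4 - 16)*√(20 + 6) = -20*√26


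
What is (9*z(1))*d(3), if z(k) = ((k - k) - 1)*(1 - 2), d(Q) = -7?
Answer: -63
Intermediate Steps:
z(k) = 1 (z(k) = (0 - 1)*(-1) = -1*(-1) = 1)
(9*z(1))*d(3) = (9*1)*(-7) = 9*(-7) = -63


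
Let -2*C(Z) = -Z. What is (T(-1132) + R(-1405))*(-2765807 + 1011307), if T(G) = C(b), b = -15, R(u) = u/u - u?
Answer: -2453668250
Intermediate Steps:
R(u) = 1 - u
C(Z) = Z/2 (C(Z) = -(-1)*Z/2 = Z/2)
T(G) = -15/2 (T(G) = (1/2)*(-15) = -15/2)
(T(-1132) + R(-1405))*(-2765807 + 1011307) = (-15/2 + (1 - 1*(-1405)))*(-2765807 + 1011307) = (-15/2 + (1 + 1405))*(-1754500) = (-15/2 + 1406)*(-1754500) = (2797/2)*(-1754500) = -2453668250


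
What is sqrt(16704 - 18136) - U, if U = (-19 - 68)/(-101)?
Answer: -87/101 + 2*I*sqrt(358) ≈ -0.86139 + 37.842*I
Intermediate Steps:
U = 87/101 (U = -1/101*(-87) = 87/101 ≈ 0.86139)
sqrt(16704 - 18136) - U = sqrt(16704 - 18136) - 1*87/101 = sqrt(-1432) - 87/101 = 2*I*sqrt(358) - 87/101 = -87/101 + 2*I*sqrt(358)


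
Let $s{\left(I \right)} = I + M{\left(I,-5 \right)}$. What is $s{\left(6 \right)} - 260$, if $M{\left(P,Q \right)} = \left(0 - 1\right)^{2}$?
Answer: $-253$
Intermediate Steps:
$M{\left(P,Q \right)} = 1$ ($M{\left(P,Q \right)} = \left(-1\right)^{2} = 1$)
$s{\left(I \right)} = 1 + I$ ($s{\left(I \right)} = I + 1 = 1 + I$)
$s{\left(6 \right)} - 260 = \left(1 + 6\right) - 260 = 7 - 260 = -253$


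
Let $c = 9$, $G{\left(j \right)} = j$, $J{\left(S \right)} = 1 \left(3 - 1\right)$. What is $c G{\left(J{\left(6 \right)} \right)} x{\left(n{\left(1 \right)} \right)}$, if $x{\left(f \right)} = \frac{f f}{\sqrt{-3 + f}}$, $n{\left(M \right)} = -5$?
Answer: $- \frac{225 i \sqrt{2}}{2} \approx - 159.1 i$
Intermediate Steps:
$J{\left(S \right)} = 2$ ($J{\left(S \right)} = 1 \cdot 2 = 2$)
$x{\left(f \right)} = \frac{f^{2}}{\sqrt{-3 + f}}$
$c G{\left(J{\left(6 \right)} \right)} x{\left(n{\left(1 \right)} \right)} = 9 \cdot 2 \frac{\left(-5\right)^{2}}{\sqrt{-3 - 5}} = 18 \frac{25}{2 i \sqrt{2}} = 18 \cdot 25 \left(- \frac{i \sqrt{2}}{4}\right) = 18 \left(- \frac{25 i \sqrt{2}}{4}\right) = - \frac{225 i \sqrt{2}}{2}$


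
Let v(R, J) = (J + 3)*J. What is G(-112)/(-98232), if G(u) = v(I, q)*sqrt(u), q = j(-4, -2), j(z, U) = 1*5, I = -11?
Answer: -20*I*sqrt(7)/12279 ≈ -0.0043094*I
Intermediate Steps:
j(z, U) = 5
q = 5
v(R, J) = J*(3 + J) (v(R, J) = (3 + J)*J = J*(3 + J))
G(u) = 40*sqrt(u) (G(u) = (5*(3 + 5))*sqrt(u) = (5*8)*sqrt(u) = 40*sqrt(u))
G(-112)/(-98232) = (40*sqrt(-112))/(-98232) = (40*(4*I*sqrt(7)))*(-1/98232) = (160*I*sqrt(7))*(-1/98232) = -20*I*sqrt(7)/12279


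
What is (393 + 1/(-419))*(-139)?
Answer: -22888574/419 ≈ -54627.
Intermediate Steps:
(393 + 1/(-419))*(-139) = (393 - 1/419)*(-139) = (164666/419)*(-139) = -22888574/419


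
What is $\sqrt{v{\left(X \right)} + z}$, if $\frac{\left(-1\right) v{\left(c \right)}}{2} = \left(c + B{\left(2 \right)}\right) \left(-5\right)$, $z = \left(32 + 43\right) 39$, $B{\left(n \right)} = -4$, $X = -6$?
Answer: $5 \sqrt{113} \approx 53.151$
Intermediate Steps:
$z = 2925$ ($z = 75 \cdot 39 = 2925$)
$v{\left(c \right)} = -40 + 10 c$ ($v{\left(c \right)} = - 2 \left(c - 4\right) \left(-5\right) = - 2 \left(-4 + c\right) \left(-5\right) = - 2 \left(20 - 5 c\right) = -40 + 10 c$)
$\sqrt{v{\left(X \right)} + z} = \sqrt{\left(-40 + 10 \left(-6\right)\right) + 2925} = \sqrt{\left(-40 - 60\right) + 2925} = \sqrt{-100 + 2925} = \sqrt{2825} = 5 \sqrt{113}$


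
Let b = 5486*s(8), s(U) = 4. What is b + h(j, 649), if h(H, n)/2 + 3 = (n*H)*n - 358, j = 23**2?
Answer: 445651880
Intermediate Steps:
j = 529
h(H, n) = -722 + 2*H*n**2 (h(H, n) = -6 + 2*((n*H)*n - 358) = -6 + 2*((H*n)*n - 358) = -6 + 2*(H*n**2 - 358) = -6 + 2*(-358 + H*n**2) = -6 + (-716 + 2*H*n**2) = -722 + 2*H*n**2)
b = 21944 (b = 5486*4 = 21944)
b + h(j, 649) = 21944 + (-722 + 2*529*649**2) = 21944 + (-722 + 2*529*421201) = 21944 + (-722 + 445630658) = 21944 + 445629936 = 445651880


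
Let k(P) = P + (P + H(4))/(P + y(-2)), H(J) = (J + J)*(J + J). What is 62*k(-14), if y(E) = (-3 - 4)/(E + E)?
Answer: -54932/49 ≈ -1121.1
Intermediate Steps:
H(J) = 4*J² (H(J) = (2*J)*(2*J) = 4*J²)
y(E) = -7/(2*E) (y(E) = -7*1/(2*E) = -7/(2*E))
k(P) = P + (64 + P)/(7/4 + P) (k(P) = P + (P + 4*4²)/(P - 7/2/(-2)) = P + (P + 4*16)/(P - 7/2*(-½)) = P + (P + 64)/(P + 7/4) = P + (64 + P)/(7/4 + P))
62*k(-14) = 62*((256 + 4*(-14)² + 11*(-14))/(7 + 4*(-14))) = 62*((256 + 4*196 - 154)/(7 - 56)) = 62*((256 + 784 - 154)/(-49)) = 62*(-1/49*886) = 62*(-886/49) = -54932/49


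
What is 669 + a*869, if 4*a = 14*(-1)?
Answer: -4745/2 ≈ -2372.5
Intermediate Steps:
a = -7/2 (a = (14*(-1))/4 = (¼)*(-14) = -7/2 ≈ -3.5000)
669 + a*869 = 669 - 7/2*869 = 669 - 6083/2 = -4745/2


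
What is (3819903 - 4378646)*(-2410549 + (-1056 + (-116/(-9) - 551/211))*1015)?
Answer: 3683930583936308/1899 ≈ 1.9399e+12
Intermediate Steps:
(3819903 - 4378646)*(-2410549 + (-1056 + (-116/(-9) - 551/211))*1015) = -558743*(-2410549 + (-1056 + (-116*(-⅑) - 551*1/211))*1015) = -558743*(-2410549 + (-1056 + (116/9 - 551/211))*1015) = -558743*(-2410549 + (-1056 + 19517/1899)*1015) = -558743*(-2410549 - 1985827/1899*1015) = -558743*(-2410549 - 2015614405/1899) = -558743*(-6593246956/1899) = 3683930583936308/1899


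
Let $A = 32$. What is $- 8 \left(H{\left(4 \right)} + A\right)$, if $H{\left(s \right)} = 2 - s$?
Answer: $-240$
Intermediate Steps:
$- 8 \left(H{\left(4 \right)} + A\right) = - 8 \left(\left(2 - 4\right) + 32\right) = - 8 \left(-2 + 32\right) = \left(-8\right) 30 = -240$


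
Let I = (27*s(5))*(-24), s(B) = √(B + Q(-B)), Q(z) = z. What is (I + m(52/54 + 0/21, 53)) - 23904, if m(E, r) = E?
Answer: -645382/27 ≈ -23903.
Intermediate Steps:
s(B) = 0 (s(B) = √(B - B) = √0 = 0)
I = 0 (I = (27*0)*(-24) = 0*(-24) = 0)
(I + m(52/54 + 0/21, 53)) - 23904 = (0 + (52/54 + 0/21)) - 23904 = (0 + (52*(1/54) + 0*(1/21))) - 23904 = (0 + (26/27 + 0)) - 23904 = (0 + 26/27) - 23904 = 26/27 - 23904 = -645382/27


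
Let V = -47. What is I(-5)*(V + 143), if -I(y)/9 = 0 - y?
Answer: -4320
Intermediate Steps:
I(y) = 9*y (I(y) = -9*(0 - y) = -(-9)*y = 9*y)
I(-5)*(V + 143) = (9*(-5))*(-47 + 143) = -45*96 = -4320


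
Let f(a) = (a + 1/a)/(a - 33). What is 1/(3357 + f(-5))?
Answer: 95/318928 ≈ 0.00029787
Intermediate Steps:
f(a) = (a + 1/a)/(-33 + a)
1/(3357 + f(-5)) = 1/(3357 + (1 + (-5)²)/((-5)*(-33 - 5))) = 1/(3357 - ⅕*(1 + 25)/(-38)) = 1/(3357 - ⅕*(-1/38)*26) = 1/(3357 + 13/95) = 1/(318928/95) = 95/318928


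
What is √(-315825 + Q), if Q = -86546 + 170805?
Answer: I*√231566 ≈ 481.21*I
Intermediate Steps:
Q = 84259
√(-315825 + Q) = √(-315825 + 84259) = √(-231566) = I*√231566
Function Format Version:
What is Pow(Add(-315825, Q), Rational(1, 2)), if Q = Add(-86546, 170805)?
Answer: Mul(I, Pow(231566, Rational(1, 2))) ≈ Mul(481.21, I)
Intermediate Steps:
Q = 84259
Pow(Add(-315825, Q), Rational(1, 2)) = Pow(Add(-315825, 84259), Rational(1, 2)) = Pow(-231566, Rational(1, 2)) = Mul(I, Pow(231566, Rational(1, 2)))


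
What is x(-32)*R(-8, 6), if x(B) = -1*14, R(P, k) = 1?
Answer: -14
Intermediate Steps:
x(B) = -14
x(-32)*R(-8, 6) = -14*1 = -14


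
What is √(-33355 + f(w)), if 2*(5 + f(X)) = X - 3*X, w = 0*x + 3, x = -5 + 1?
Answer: 3*I*√3707 ≈ 182.66*I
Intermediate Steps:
x = -4
w = 3 (w = 0*(-4) + 3 = 0 + 3 = 3)
f(X) = -5 - X (f(X) = -5 + (X - 3*X)/2 = -5 + (-2*X)/2 = -5 - X)
√(-33355 + f(w)) = √(-33355 + (-5 - 1*3)) = √(-33355 + (-5 - 3)) = √(-33355 - 8) = √(-33363) = 3*I*√3707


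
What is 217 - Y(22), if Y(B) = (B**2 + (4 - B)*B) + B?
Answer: 107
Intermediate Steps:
Y(B) = B + B**2 + B*(4 - B) (Y(B) = (B**2 + B*(4 - B)) + B = B + B**2 + B*(4 - B))
217 - Y(22) = 217 - 5*22 = 217 - 1*110 = 217 - 110 = 107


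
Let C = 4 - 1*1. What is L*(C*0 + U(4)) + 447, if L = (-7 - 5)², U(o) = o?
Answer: 1023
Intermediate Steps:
C = 3 (C = 4 - 1 = 3)
L = 144 (L = (-12)² = 144)
L*(C*0 + U(4)) + 447 = 144*(3*0 + 4) + 447 = 144*(0 + 4) + 447 = 144*4 + 447 = 576 + 447 = 1023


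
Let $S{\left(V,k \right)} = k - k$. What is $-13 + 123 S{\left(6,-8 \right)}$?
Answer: $-13$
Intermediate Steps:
$S{\left(V,k \right)} = 0$
$-13 + 123 S{\left(6,-8 \right)} = -13 + 123 \cdot 0 = -13 + 0 = -13$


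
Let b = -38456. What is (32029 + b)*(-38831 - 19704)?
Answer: 376204445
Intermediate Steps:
(32029 + b)*(-38831 - 19704) = (32029 - 38456)*(-38831 - 19704) = -6427*(-58535) = 376204445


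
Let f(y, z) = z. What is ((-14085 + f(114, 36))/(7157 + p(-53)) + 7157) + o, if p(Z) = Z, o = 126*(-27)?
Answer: 8887157/2368 ≈ 3753.0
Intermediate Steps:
o = -3402
((-14085 + f(114, 36))/(7157 + p(-53)) + 7157) + o = ((-14085 + 36)/(7157 - 53) + 7157) - 3402 = (-14049/7104 + 7157) - 3402 = (-14049*1/7104 + 7157) - 3402 = (-4683/2368 + 7157) - 3402 = 16943093/2368 - 3402 = 8887157/2368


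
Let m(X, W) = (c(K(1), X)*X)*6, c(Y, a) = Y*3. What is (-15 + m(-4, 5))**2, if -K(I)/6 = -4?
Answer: 3038049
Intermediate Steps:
K(I) = 24 (K(I) = -6*(-4) = 24)
c(Y, a) = 3*Y
m(X, W) = 432*X (m(X, W) = ((3*24)*X)*6 = (72*X)*6 = 432*X)
(-15 + m(-4, 5))**2 = (-15 + 432*(-4))**2 = (-15 - 1728)**2 = (-1743)**2 = 3038049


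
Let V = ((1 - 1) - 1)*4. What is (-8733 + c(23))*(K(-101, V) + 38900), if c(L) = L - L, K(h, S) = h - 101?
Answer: -337949634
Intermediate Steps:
V = -4 (V = (0 - 1)*4 = -1*4 = -4)
K(h, S) = -101 + h
c(L) = 0
(-8733 + c(23))*(K(-101, V) + 38900) = (-8733 + 0)*((-101 - 101) + 38900) = -8733*(-202 + 38900) = -8733*38698 = -337949634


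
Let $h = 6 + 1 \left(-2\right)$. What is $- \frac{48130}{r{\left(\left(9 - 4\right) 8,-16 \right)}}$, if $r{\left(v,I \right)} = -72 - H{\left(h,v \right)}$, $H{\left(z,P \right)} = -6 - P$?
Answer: $\frac{24065}{13} \approx 1851.2$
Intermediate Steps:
$h = 4$ ($h = 6 - 2 = 4$)
$r{\left(v,I \right)} = -66 + v$ ($r{\left(v,I \right)} = -72 - \left(-6 - v\right) = -72 + \left(6 + v\right) = -66 + v$)
$- \frac{48130}{r{\left(\left(9 - 4\right) 8,-16 \right)}} = - \frac{48130}{-66 + \left(9 - 4\right) 8} = - \frac{48130}{-66 + 5 \cdot 8} = - \frac{48130}{-66 + 40} = - \frac{48130}{-26} = \left(-48130\right) \left(- \frac{1}{26}\right) = \frac{24065}{13}$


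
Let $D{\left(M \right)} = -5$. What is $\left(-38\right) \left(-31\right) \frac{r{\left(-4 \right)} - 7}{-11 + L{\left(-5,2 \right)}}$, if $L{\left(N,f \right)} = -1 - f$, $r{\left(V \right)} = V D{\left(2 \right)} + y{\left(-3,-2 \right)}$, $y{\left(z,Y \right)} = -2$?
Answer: $- \frac{6479}{7} \approx -925.57$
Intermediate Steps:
$r{\left(V \right)} = -2 - 5 V$ ($r{\left(V \right)} = V \left(-5\right) - 2 = - 5 V - 2 = -2 - 5 V$)
$\left(-38\right) \left(-31\right) \frac{r{\left(-4 \right)} - 7}{-11 + L{\left(-5,2 \right)}} = \left(-38\right) \left(-31\right) \frac{\left(-2 - -20\right) - 7}{-11 - 3} = 1178 \frac{\left(-2 + 20\right) - 7}{-11 - 3} = 1178 \frac{18 - 7}{-11 - 3} = 1178 \frac{11}{-14} = 1178 \cdot 11 \left(- \frac{1}{14}\right) = 1178 \left(- \frac{11}{14}\right) = - \frac{6479}{7}$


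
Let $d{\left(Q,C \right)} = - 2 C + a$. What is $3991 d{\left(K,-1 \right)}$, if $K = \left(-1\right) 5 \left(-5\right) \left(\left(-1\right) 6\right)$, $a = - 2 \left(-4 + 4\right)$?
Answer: $7982$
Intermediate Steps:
$a = 0$ ($a = \left(-2\right) 0 = 0$)
$K = -150$ ($K = \left(-5\right) \left(-5\right) \left(-6\right) = 25 \left(-6\right) = -150$)
$d{\left(Q,C \right)} = - 2 C$ ($d{\left(Q,C \right)} = - 2 C + 0 = - 2 C$)
$3991 d{\left(K,-1 \right)} = 3991 \left(\left(-2\right) \left(-1\right)\right) = 3991 \cdot 2 = 7982$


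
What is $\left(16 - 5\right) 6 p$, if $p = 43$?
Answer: $2838$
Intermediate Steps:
$\left(16 - 5\right) 6 p = \left(16 - 5\right) 6 \cdot 43 = 11 \cdot 6 \cdot 43 = 66 \cdot 43 = 2838$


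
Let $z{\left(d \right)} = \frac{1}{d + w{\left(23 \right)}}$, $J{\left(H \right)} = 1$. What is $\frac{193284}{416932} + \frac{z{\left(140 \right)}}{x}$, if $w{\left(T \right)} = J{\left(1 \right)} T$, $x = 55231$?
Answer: $\frac{435017299846}{938373530149} \approx 0.46359$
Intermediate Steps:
$w{\left(T \right)} = T$ ($w{\left(T \right)} = 1 T = T$)
$z{\left(d \right)} = \frac{1}{23 + d}$ ($z{\left(d \right)} = \frac{1}{d + 23} = \frac{1}{23 + d}$)
$\frac{193284}{416932} + \frac{z{\left(140 \right)}}{x} = \frac{193284}{416932} + \frac{1}{\left(23 + 140\right) 55231} = 193284 \cdot \frac{1}{416932} + \frac{1}{163} \cdot \frac{1}{55231} = \frac{48321}{104233} + \frac{1}{163} \cdot \frac{1}{55231} = \frac{48321}{104233} + \frac{1}{9002653} = \frac{435017299846}{938373530149}$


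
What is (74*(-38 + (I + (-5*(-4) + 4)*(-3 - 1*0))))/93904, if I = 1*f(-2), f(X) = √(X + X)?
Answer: -2035/23476 + 37*I/23476 ≈ -0.086684 + 0.0015761*I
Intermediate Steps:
f(X) = √2*√X (f(X) = √(2*X) = √2*√X)
I = 2*I (I = 1*(√2*√(-2)) = 1*(√2*(I*√2)) = 1*(2*I) = 2*I ≈ 2.0*I)
(74*(-38 + (I + (-5*(-4) + 4)*(-3 - 1*0))))/93904 = (74*(-38 + (2*I + (-5*(-4) + 4)*(-3 - 1*0))))/93904 = (74*(-38 + (2*I + (20 + 4)*(-3 + 0))))*(1/93904) = (74*(-38 + (2*I + 24*(-3))))*(1/93904) = (74*(-38 + (2*I - 72)))*(1/93904) = (74*(-38 + (-72 + 2*I)))*(1/93904) = (74*(-110 + 2*I))*(1/93904) = (-8140 + 148*I)*(1/93904) = -2035/23476 + 37*I/23476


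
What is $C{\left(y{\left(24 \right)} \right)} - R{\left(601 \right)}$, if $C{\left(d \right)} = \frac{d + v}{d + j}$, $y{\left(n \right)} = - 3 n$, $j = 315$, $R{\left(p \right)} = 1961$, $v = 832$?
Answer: $- \frac{475763}{243} \approx -1957.9$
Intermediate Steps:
$C{\left(d \right)} = \frac{832 + d}{315 + d}$ ($C{\left(d \right)} = \frac{d + 832}{d + 315} = \frac{832 + d}{315 + d}$)
$C{\left(y{\left(24 \right)} \right)} - R{\left(601 \right)} = \frac{832 - 72}{315 - 72} - 1961 = \frac{1}{243} \cdot 760 - 1961 = \frac{760}{243} - 1961 = - \frac{475763}{243}$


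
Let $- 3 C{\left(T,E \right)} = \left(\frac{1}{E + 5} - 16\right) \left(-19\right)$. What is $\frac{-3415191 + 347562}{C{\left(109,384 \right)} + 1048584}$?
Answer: $- \frac{3579923043}{1223579291} \approx -2.9258$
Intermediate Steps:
$C{\left(T,E \right)} = - \frac{304}{3} + \frac{19}{3 \left(5 + E\right)}$ ($C{\left(T,E \right)} = - \frac{\left(\frac{1}{E + 5} - 16\right) \left(-19\right)}{3} = - \frac{\left(\frac{1}{5 + E} - 16\right) \left(-19\right)}{3} = - \frac{\left(-16 + \frac{1}{5 + E}\right) \left(-19\right)}{3} = - \frac{304 - \frac{19}{5 + E}}{3} = - \frac{304}{3} + \frac{19}{3 \left(5 + E\right)}$)
$\frac{-3415191 + 347562}{C{\left(109,384 \right)} + 1048584} = \frac{-3415191 + 347562}{\frac{19 \left(-79 - 6144\right)}{3 \left(5 + 384\right)} + 1048584} = - \frac{3067629}{\frac{19 \left(-79 - 6144\right)}{3 \cdot 389} + 1048584} = - \frac{3067629}{\frac{19}{3} \cdot \frac{1}{389} \left(-6223\right) + 1048584} = - \frac{3067629}{- \frac{118237}{1167} + 1048584} = - \frac{3067629}{\frac{1223579291}{1167}} = \left(-3067629\right) \frac{1167}{1223579291} = - \frac{3579923043}{1223579291}$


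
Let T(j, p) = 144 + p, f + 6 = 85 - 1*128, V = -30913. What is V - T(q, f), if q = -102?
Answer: -31008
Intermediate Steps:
f = -49 (f = -6 + (85 - 1*128) = -6 + (85 - 128) = -6 - 43 = -49)
V - T(q, f) = -30913 - (144 - 49) = -30913 - 1*95 = -30913 - 95 = -31008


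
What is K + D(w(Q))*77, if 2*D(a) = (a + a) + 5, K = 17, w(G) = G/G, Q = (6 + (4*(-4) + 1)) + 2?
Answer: 573/2 ≈ 286.50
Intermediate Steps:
Q = -7 (Q = (6 + (-16 + 1)) + 2 = (6 - 15) + 2 = -9 + 2 = -7)
w(G) = 1
D(a) = 5/2 + a (D(a) = ((a + a) + 5)/2 = (2*a + 5)/2 = (5 + 2*a)/2 = 5/2 + a)
K + D(w(Q))*77 = 17 + (5/2 + 1)*77 = 17 + (7/2)*77 = 17 + 539/2 = 573/2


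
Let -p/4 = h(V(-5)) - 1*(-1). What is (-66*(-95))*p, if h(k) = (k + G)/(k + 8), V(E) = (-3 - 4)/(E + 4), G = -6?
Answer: -26752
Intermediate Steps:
V(E) = -7/(4 + E)
h(k) = (-6 + k)/(8 + k) (h(k) = (k - 6)/(k + 8) = (-6 + k)/(8 + k))
p = -64/15 (p = -4*((-6 - 7/(4 - 5))/(8 - 7/(4 - 5)) - 1*(-1)) = -4*((-6 - 7/(-1))/(8 - 7/(-1)) + 1) = -4*((-6 - 7*(-1))/(8 - 7*(-1)) + 1) = -4*((-6 + 7)/(8 + 7) + 1) = -4*(1/15 + 1) = -4*16/15 = -64/15 ≈ -4.2667)
(-66*(-95))*p = -66*(-95)*(-64/15) = 6270*(-64/15) = -26752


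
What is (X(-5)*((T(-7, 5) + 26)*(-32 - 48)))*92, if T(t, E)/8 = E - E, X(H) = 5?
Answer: -956800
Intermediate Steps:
T(t, E) = 0 (T(t, E) = 8*(E - E) = 8*0 = 0)
(X(-5)*((T(-7, 5) + 26)*(-32 - 48)))*92 = (5*((0 + 26)*(-32 - 48)))*92 = (5*(26*(-80)))*92 = (5*(-2080))*92 = -10400*92 = -956800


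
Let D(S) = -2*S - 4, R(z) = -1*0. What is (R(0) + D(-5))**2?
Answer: 36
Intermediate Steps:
R(z) = 0
D(S) = -4 - 2*S
(R(0) + D(-5))**2 = (0 + (-4 - 2*(-5)))**2 = (0 + (-4 + 10))**2 = (0 + 6)**2 = 6**2 = 36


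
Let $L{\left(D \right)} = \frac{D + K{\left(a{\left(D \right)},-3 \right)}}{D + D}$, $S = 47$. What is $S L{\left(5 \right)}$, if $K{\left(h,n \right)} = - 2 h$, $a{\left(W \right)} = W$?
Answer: $- \frac{47}{2} \approx -23.5$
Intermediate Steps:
$L{\left(D \right)} = - \frac{1}{2}$ ($L{\left(D \right)} = \frac{D - 2 D}{D + D} = \frac{\left(-1\right) D}{2 D} = - D \frac{1}{2 D} = - \frac{1}{2}$)
$S L{\left(5 \right)} = 47 \left(- \frac{1}{2}\right) = - \frac{47}{2}$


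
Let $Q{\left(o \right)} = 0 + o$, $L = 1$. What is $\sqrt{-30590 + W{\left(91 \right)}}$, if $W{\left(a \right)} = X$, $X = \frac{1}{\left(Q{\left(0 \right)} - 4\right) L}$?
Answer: $\frac{i \sqrt{122361}}{2} \approx 174.9 i$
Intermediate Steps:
$Q{\left(o \right)} = o$
$X = - \frac{1}{4}$ ($X = \frac{1}{\left(0 - 4\right) 1} = \frac{1}{\left(-4\right) 1} = \frac{1}{-4} = - \frac{1}{4} \approx -0.25$)
$W{\left(a \right)} = - \frac{1}{4}$
$\sqrt{-30590 + W{\left(91 \right)}} = \sqrt{-30590 - \frac{1}{4}} = \sqrt{- \frac{122361}{4}} = \frac{i \sqrt{122361}}{2}$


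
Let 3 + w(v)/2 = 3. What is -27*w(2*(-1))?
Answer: 0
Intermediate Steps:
w(v) = 0 (w(v) = -6 + 2*3 = -6 + 6 = 0)
-27*w(2*(-1)) = -27*0 = -1*0 = 0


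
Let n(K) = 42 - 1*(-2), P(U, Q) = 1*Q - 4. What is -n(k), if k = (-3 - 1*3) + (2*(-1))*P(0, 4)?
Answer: -44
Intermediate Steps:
P(U, Q) = -4 + Q (P(U, Q) = Q - 4 = -4 + Q)
k = -6 (k = (-3 - 1*3) + (2*(-1))*(-4 + 4) = (-3 - 3) - 2*0 = -6 + 0 = -6)
n(K) = 44 (n(K) = 42 + 2 = 44)
-n(k) = -1*44 = -44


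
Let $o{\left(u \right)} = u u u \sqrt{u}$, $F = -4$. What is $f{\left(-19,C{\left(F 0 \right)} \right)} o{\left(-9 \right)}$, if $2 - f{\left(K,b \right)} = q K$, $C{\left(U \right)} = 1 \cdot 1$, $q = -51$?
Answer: $2114829 i \approx 2.1148 \cdot 10^{6} i$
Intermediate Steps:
$C{\left(U \right)} = 1$
$o{\left(u \right)} = u^{\frac{7}{2}}$ ($o{\left(u \right)} = u^{2} u \sqrt{u} = u^{3} \sqrt{u} = u^{\frac{7}{2}}$)
$f{\left(K,b \right)} = 2 + 51 K$ ($f{\left(K,b \right)} = 2 - - 51 K = 2 + 51 K$)
$f{\left(-19,C{\left(F 0 \right)} \right)} o{\left(-9 \right)} = \left(2 + 51 \left(-19\right)\right) \left(-9\right)^{\frac{7}{2}} = \left(2 - 969\right) \left(- 2187 i\right) = - 967 \left(- 2187 i\right) = 2114829 i$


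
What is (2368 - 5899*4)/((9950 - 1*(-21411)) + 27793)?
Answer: -3538/9859 ≈ -0.35886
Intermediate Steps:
(2368 - 5899*4)/((9950 - 1*(-21411)) + 27793) = (2368 - 23596)/((9950 + 21411) + 27793) = -21228/(31361 + 27793) = -21228/59154 = -21228*1/59154 = -3538/9859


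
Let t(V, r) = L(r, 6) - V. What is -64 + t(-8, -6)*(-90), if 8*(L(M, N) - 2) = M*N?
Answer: -559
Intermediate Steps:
L(M, N) = 2 + M*N/8 (L(M, N) = 2 + (M*N)/8 = 2 + M*N/8)
t(V, r) = 2 - V + 3*r/4 (t(V, r) = (2 + (⅛)*r*6) - V = (2 + 3*r/4) - V = 2 - V + 3*r/4)
-64 + t(-8, -6)*(-90) = -64 + (2 - 1*(-8) + (¾)*(-6))*(-90) = -64 + (2 + 8 - 9/2)*(-90) = -64 + (11/2)*(-90) = -64 - 495 = -559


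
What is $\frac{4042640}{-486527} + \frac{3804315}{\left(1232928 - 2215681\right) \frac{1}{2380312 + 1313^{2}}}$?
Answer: $- \frac{7596625736644993325}{478135868831} \approx -1.5888 \cdot 10^{7}$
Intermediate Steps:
$\frac{4042640}{-486527} + \frac{3804315}{\left(1232928 - 2215681\right) \frac{1}{2380312 + 1313^{2}}} = 4042640 \left(- \frac{1}{486527}\right) + \frac{3804315}{\left(-982753\right) \frac{1}{2380312 + 1723969}} = - \frac{4042640}{486527} + \frac{3804315}{\left(-982753\right) \frac{1}{4104281}} = - \frac{4042640}{486527} + \frac{3804315}{- \frac{982753}{4104281}} = - \frac{4042640}{486527} + 3804315 \left(- \frac{4104281}{982753}\right) = - \frac{4042640}{486527} - \frac{15613977772515}{982753} = - \frac{7596625736644993325}{478135868831}$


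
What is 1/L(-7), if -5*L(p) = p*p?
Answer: -5/49 ≈ -0.10204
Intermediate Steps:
L(p) = -p**2/5 (L(p) = -p*p/5 = -p**2/5)
1/L(-7) = 1/(-1/5*(-7)**2) = 1/(-1/5*49) = 1/(-49/5) = -5/49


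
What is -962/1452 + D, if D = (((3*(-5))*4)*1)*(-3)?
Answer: 130199/726 ≈ 179.34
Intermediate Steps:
D = 180 (D = (-15*4*1)*(-3) = -60*1*(-3) = -60*(-3) = 180)
-962/1452 + D = -962/1452 + 180 = (1/1452)*(-962) + 180 = -481/726 + 180 = 130199/726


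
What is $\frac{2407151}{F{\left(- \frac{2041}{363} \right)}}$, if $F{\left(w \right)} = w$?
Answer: $- \frac{873795813}{2041} \approx -4.2812 \cdot 10^{5}$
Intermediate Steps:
$\frac{2407151}{F{\left(- \frac{2041}{363} \right)}} = \frac{2407151}{\left(-2041\right) \frac{1}{363}} = \frac{2407151}{- \frac{2041}{363}} = 2407151 \left(- \frac{363}{2041}\right) = - \frac{873795813}{2041}$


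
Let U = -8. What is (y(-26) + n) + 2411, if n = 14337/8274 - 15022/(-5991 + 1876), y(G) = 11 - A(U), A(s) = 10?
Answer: 27435294301/11349170 ≈ 2417.4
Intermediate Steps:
y(G) = 1 (y(G) = 11 - 1*10 = 11 - 10 = 1)
n = 61096261/11349170 (n = 14337*(1/8274) - 15022/(-4115) = 4779/2758 - 15022*(-1/4115) = 4779/2758 + 15022/4115 = 61096261/11349170 ≈ 5.3833)
(y(-26) + n) + 2411 = (1 + 61096261/11349170) + 2411 = 72445431/11349170 + 2411 = 27435294301/11349170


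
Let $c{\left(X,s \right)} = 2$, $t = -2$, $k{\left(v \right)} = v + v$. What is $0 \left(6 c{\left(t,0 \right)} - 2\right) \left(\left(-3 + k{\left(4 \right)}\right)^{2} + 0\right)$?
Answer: $0$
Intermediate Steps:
$k{\left(v \right)} = 2 v$
$0 \left(6 c{\left(t,0 \right)} - 2\right) \left(\left(-3 + k{\left(4 \right)}\right)^{2} + 0\right) = 0 \left(6 \cdot 2 - 2\right) \left(\left(-3 + 2 \cdot 4\right)^{2} + 0\right) = 0 \left(12 - 2\right) \left(\left(-3 + 8\right)^{2} + 0\right) = 0 \cdot 10 \left(5^{2} + 0\right) = 0 \left(25 + 0\right) = 0 \cdot 25 = 0$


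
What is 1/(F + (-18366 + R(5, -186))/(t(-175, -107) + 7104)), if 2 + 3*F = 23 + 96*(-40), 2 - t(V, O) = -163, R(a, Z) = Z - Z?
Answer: -2423/3090601 ≈ -0.00078399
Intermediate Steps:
R(a, Z) = 0
t(V, O) = 165 (t(V, O) = 2 - 1*(-163) = 2 + 163 = 165)
F = -1273 (F = -⅔ + (23 + 96*(-40))/3 = -⅔ + (23 - 3840)/3 = -⅔ + (⅓)*(-3817) = -⅔ - 3817/3 = -1273)
1/(F + (-18366 + R(5, -186))/(t(-175, -107) + 7104)) = 1/(-1273 + (-18366 + 0)/(165 + 7104)) = 1/(-1273 - 18366/7269) = 1/(-1273 - 18366*1/7269) = 1/(-1273 - 6122/2423) = 1/(-3090601/2423) = -2423/3090601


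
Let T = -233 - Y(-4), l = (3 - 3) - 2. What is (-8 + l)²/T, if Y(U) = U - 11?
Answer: -50/109 ≈ -0.45872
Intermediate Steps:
Y(U) = -11 + U
l = -2 (l = 0 - 2 = -2)
T = -218 (T = -233 - (-11 - 4) = -233 - 1*(-15) = -233 + 15 = -218)
(-8 + l)²/T = (-8 - 2)²/(-218) = (-10)²*(-1/218) = 100*(-1/218) = -50/109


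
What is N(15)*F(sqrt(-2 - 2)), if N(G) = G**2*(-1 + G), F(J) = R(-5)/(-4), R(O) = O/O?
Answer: -1575/2 ≈ -787.50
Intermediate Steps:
R(O) = 1
F(J) = -1/4 (F(J) = 1/(-4) = 1*(-1/4) = -1/4)
N(15)*F(sqrt(-2 - 2)) = (15**2*(-1 + 15))*(-1/4) = (225*14)*(-1/4) = 3150*(-1/4) = -1575/2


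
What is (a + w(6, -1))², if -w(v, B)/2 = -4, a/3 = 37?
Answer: 14161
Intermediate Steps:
a = 111 (a = 3*37 = 111)
w(v, B) = 8 (w(v, B) = -2*(-4) = 8)
(a + w(6, -1))² = (111 + 8)² = 119² = 14161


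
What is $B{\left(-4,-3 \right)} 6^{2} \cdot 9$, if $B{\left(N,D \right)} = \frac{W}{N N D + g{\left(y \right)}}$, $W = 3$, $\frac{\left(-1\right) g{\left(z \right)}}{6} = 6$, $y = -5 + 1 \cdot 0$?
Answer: $- \frac{81}{7} \approx -11.571$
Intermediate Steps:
$y = -5$ ($y = -5 + 0 = -5$)
$g{\left(z \right)} = -36$ ($g{\left(z \right)} = \left(-6\right) 6 = -36$)
$B{\left(N,D \right)} = \frac{3}{-36 + D N^{2}}$ ($B{\left(N,D \right)} = \frac{3}{N N D - 36} = \frac{3}{N^{2} D - 36} = \frac{3}{D N^{2} - 36} = \frac{3}{-36 + D N^{2}}$)
$B{\left(-4,-3 \right)} 6^{2} \cdot 9 = \frac{3}{-36 - 3 \left(-4\right)^{2}} \cdot 6^{2} \cdot 9 = \frac{3}{-36 - 48} \cdot 36 \cdot 9 = \frac{3}{-84} \cdot 36 \cdot 9 = 3 \left(- \frac{1}{84}\right) 36 \cdot 9 = \left(- \frac{1}{28}\right) 36 \cdot 9 = \left(- \frac{9}{7}\right) 9 = - \frac{81}{7}$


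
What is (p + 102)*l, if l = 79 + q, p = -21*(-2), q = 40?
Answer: 17136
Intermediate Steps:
p = 42
l = 119 (l = 79 + 40 = 119)
(p + 102)*l = (42 + 102)*119 = 144*119 = 17136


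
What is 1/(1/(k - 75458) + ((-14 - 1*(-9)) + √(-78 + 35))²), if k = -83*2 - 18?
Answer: 75642*I/(-1361557*I + 756420*√43) ≈ -0.0038927 + 0.014181*I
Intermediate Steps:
k = -184 (k = -166 - 18 = -184)
1/(1/(k - 75458) + ((-14 - 1*(-9)) + √(-78 + 35))²) = 1/(1/(-184 - 75458) + ((-14 - 1*(-9)) + √(-78 + 35))²) = 1/(1/(-75642) + ((-14 + 9) + √(-43))²) = 1/(-1/75642 + (-5 + I*√43)²)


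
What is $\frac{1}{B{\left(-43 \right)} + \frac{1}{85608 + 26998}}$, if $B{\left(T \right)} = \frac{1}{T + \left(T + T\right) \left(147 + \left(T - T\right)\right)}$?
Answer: $- \frac{1428407110}{99921} \approx -14295.0$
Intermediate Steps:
$B{\left(T \right)} = \frac{1}{295 T}$ ($B{\left(T \right)} = \frac{1}{T + 2 T \left(147 + 0\right)} = \frac{1}{T + 2 T 147} = \frac{1}{T + 294 T} = \frac{1}{295 T}$)
$\frac{1}{B{\left(-43 \right)} + \frac{1}{85608 + 26998}} = \frac{1}{\frac{1}{295 \left(-43\right)} + \frac{1}{85608 + 26998}} = \frac{1}{\frac{1}{295} \left(- \frac{1}{43}\right) + \frac{1}{112606}} = \frac{1}{- \frac{1}{12685} + \frac{1}{112606}} = \frac{1}{- \frac{99921}{1428407110}} = - \frac{1428407110}{99921}$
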